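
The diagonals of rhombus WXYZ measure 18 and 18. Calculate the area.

Area = (18 * 18) / 2 = 324 / 2 = 162

162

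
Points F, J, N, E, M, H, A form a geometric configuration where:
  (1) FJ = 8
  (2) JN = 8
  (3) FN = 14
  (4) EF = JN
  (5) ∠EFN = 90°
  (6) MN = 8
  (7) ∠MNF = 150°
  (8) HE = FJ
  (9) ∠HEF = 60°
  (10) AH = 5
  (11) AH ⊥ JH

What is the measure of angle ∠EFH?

From the given relations: EF = JN = 8; HE = FJ = 8.
Step 1: By the law of cosines on triangle FEH: FH² = 8² + 8² − 2·8·8·cos(60°) = 64, so FH = 8.
Step 2: By the inverse law of cosines on triangle EFH: cos(∠EFH) = (8² + 8² − 8²) / (2·8·8) = 64/128 = 0.5, so ∠EFH = 60°.

Therefore, the measure of angle ∠EFH = 60°.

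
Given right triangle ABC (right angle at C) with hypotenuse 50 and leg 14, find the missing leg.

BC = sqrt(50^2 - 14^2) = sqrt(2304) = 48

48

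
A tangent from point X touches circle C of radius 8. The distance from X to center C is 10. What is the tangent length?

tangent = √(d² - r²) = √(10² - 8²) = √(100 - 64) = √36 = 6

6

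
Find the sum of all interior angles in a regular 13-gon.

The sum of interior angles of an n-sided polygon is (n - 2) * 180.
For n = 13: (13 - 2) * 180 = 11 * 180 = 1980 degrees.

1980 degrees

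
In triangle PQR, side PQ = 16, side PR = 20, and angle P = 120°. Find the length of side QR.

When two sides and the included angle are known, the law of cosines gives the third side.
c^2 = a^2 + b^2 - 2ab cos(C) generalizes the Pythagorean theorem to non-right triangles.
Here: QR^2 = 256 + 400 - 640*(-1/2) = 976
QR = 4*sqrt(61)

4*sqrt(61)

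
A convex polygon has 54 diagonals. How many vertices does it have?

Using d = n(n - 3)/2, we solve 54 = n(n - 3)/2.
So n(n - 3) = 108.
Testing n = 12: 12 * 9 = 108 = 108. Correct.
The polygon has 12 sides.

12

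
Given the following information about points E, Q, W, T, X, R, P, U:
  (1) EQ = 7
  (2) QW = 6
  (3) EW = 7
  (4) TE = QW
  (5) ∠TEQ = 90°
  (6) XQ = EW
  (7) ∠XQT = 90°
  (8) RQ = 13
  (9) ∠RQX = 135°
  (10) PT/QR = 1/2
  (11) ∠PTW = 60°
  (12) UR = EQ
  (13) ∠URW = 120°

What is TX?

From the given relations: TE = QW = 6; XQ = EW = 7.
Step 1: By the law of cosines on triangle QET: QT² = 7² + 6² − 2·7·6·cos(90°) = 85, so QT = √85.
Step 2: By the law of cosines on triangle TQX: TX² = √85² + 7² − 2·√85·7·cos(90°) = 134, so TX = √134.

Therefore, the length of TX = √134.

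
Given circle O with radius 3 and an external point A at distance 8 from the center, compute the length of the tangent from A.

tangent = √(d² - r²) = √(8² - 3²) = √(64 - 9) = √55 = sqrt(55)

sqrt(55)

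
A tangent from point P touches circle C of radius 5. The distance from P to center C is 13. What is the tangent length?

Let T be the point of tangency. Then CT ⊥ PT (radius ⊥ tangent).
In right triangle CTP: CP² = CT² + PT²
13² = 5² + PT²
PT² = 144, PT = 12

12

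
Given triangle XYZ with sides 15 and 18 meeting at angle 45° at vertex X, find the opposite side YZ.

Law of cosines: YZ^2 = 15^2 + 18^2 - 2(15)(18)cos(45°) = 549 - 270*sqrt(2), so YZ = 3*sqrt(61 - 30*sqrt(2)).

3*sqrt(61 - 30*sqrt(2))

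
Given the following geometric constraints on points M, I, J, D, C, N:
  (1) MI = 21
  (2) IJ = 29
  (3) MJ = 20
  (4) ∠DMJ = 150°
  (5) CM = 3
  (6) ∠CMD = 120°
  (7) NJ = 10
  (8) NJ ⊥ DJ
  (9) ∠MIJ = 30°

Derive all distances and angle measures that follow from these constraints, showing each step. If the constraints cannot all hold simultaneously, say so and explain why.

These constraints are not satisfiable: (1), (2) and (3) fix all three sides of triangle MIJ, so by the law of cosines cos(∠MIJ) = (21² + 29² − 20²) / (2·21·29) = 0.7241, i.e. ∠MIJ ≈ 43.6°, which contradicts (9) ∠MIJ = 30°. No planar figure meets all of them, so nothing further can be derived.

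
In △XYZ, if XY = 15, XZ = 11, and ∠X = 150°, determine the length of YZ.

By the law of cosines: YZ^2 = XY^2 + XZ^2 - 2*XY*XZ*cos(X)
YZ^2 = 15^2 + 11^2 - 2*15*11*cos(150°)
YZ^2 = 225 + 121 - 330*(-sqrt(3)/2)
YZ^2 = 165*sqrt(3) + 346
YZ = sqrt(165*sqrt(3) + 346)

sqrt(165*sqrt(3) + 346)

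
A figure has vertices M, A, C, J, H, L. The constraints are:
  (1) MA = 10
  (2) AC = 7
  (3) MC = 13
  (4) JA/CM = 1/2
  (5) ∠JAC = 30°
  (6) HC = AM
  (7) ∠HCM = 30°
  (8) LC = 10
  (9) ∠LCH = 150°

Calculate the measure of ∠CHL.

From the given relations: HC = AM = 10.
Step 1: By the law of cosines on triangle HCL: HL² = 10² + 10² − 2·10·10·cos(150°) = 373.21, so HL ≈ 19.32.
Step 2: By the inverse law of cosines on triangle CHL: cos(∠CHL) = (10² + 19.32² − 10²) / (2·10·19.32) = 373.21/386.37 = 0.9659, so ∠CHL = 15°.

Therefore, the measure of angle ∠CHL = 15°.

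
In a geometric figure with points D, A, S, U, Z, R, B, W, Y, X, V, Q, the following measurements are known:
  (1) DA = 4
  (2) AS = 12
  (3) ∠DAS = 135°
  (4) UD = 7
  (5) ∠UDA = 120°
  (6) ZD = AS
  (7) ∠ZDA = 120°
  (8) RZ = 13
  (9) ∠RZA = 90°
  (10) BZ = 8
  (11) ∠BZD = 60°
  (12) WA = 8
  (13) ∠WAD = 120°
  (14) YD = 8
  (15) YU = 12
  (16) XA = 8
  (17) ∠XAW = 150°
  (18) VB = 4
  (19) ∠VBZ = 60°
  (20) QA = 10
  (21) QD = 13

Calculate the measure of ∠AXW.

Step 1: By the law of cosines on triangle XAW: XW² = 8² + 8² − 2·8·8·cos(150°) = 238.85, so XW ≈ 15.45.
Step 2: By the inverse law of cosines on triangle AXW: cos(∠AXW) = (8² + 15.45² − 8²) / (2·8·15.45) = 238.85/247.28 = 0.9659, so ∠AXW = 15°.

Therefore, the measure of angle ∠AXW = 15°.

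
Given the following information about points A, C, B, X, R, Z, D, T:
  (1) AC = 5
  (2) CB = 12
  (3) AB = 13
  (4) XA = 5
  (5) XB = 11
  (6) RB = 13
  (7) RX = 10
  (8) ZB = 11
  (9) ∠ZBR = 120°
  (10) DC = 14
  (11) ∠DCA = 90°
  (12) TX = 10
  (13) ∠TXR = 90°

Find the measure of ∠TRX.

Step 1: By the law of cosines on triangle RXT: RT² = 10² + 10² − 2·10·10·cos(90°) = 200, so RT = 10·√2.
Step 2: By the inverse law of cosines on triangle TRX: cos(∠TRX) = ((10·√2)² + 10² − 10²) / (2·10·√2·10) = 200/282.84 = 0.7071, so ∠TRX = 45°.

Therefore, the measure of angle ∠TRX = 45°.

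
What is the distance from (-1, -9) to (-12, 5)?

d = sqrt((-11)^2 + (14)^2) = sqrt(317)

sqrt(317)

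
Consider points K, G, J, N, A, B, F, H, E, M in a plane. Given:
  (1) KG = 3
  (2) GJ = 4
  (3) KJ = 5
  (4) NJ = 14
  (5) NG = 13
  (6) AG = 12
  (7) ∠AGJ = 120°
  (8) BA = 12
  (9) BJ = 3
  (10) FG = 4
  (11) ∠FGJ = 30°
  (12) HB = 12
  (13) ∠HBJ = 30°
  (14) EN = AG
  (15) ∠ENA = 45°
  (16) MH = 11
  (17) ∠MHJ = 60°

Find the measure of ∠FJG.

Step 1: By the law of cosines on triangle JGF: JF² = 4² + 4² − 2·4·4·cos(30°) = 4.29, so JF ≈ 2.07.
Step 2: By the inverse law of cosines on triangle FJG: cos(∠FJG) = (2.07² + 4² − 4²) / (2·2.07·4) = 4.29/16.56 = 0.2588, so ∠FJG = 75°.

Therefore, the measure of angle ∠FJG = 75°.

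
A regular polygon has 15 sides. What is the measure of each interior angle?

Each interior angle of a regular n-gon is (n - 2) * 180 / n.
For n = 15: (15 - 2) * 180 / 15 = 2340/15 = 156 degrees.

156 degrees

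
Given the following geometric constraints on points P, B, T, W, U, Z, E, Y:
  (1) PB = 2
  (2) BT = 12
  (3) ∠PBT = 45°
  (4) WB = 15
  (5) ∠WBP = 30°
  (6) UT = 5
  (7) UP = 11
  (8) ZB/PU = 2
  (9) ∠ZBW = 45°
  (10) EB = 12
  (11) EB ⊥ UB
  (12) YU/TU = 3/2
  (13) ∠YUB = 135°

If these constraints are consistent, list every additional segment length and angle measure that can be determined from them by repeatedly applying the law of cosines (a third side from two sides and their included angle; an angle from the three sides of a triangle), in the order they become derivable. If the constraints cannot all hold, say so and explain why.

The constraints are consistent. Derivable facts, in order:
After 1 step:
- PT ≈ 10.68
- PW ≈ 13.31
- WZ ≈ 15.57
After 2 steps:
- ∠BPT = 127.39°
- ∠BPW = 145.69°
- ∠BTP = 7.61°
- ∠BWP = 4.31°
- ∠BWZ = 92.05°
- ∠BZW = 42.95°
- ∠PTU = 80.26°
- ∠PUT = 73.12°
- ∠TPU = 26.62°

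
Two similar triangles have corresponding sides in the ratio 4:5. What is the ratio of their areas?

Area scales with the square of linear dimensions. If every length is multiplied by 4/5, then the area is multiplied by (4/5)^2 = 16/25.
The area ratio is 16:25.

16:25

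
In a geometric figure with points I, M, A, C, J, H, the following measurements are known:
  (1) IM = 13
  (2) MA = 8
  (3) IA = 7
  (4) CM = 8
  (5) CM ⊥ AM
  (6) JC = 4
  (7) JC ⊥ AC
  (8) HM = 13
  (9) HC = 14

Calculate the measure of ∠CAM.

Step 1: By the law of cosines on triangle AMC: AC² = 8² + 8² − 2·8·8·cos(90°) = 128, so AC = 8·√2.
Step 2: By the inverse law of cosines on triangle CAM: cos(∠CAM) = ((8·√2)² + 8² − 8²) / (2·8·√2·8) = 128/181.02 = 0.7071, so ∠CAM = 45°.

Therefore, the measure of angle ∠CAM = 45°.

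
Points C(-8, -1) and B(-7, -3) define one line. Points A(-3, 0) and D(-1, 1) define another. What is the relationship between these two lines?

Slope of line 1: m1 = (-3 - -1)/(-7 - -8) = -2/1 = -2
Slope of line 2: m2 = (1 - 0)/(-1 - -3) = 1/2 = 1/2
m1 * m2 = (-2) * (1/2) = -1 = -1, so the lines are perpendicular.

Perpendicular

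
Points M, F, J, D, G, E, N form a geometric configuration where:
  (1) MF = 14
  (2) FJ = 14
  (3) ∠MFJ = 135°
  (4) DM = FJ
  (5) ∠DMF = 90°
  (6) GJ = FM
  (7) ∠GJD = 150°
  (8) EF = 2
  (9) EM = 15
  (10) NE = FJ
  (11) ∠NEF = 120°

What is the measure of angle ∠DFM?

From the given relations: DM = FJ = 14.
Step 1: By the law of cosines on triangle FMD: FD² = 14² + 14² − 2·14·14·cos(90°) = 392, so FD = 14·√2.
Step 2: By the inverse law of cosines on triangle DFM: cos(∠DFM) = ((14·√2)² + 14² − 14²) / (2·14·√2·14) = 392/554.37 = 0.7071, so ∠DFM = 45°.

Therefore, the measure of angle ∠DFM = 45°.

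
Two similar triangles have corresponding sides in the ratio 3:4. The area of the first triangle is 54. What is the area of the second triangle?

For similar figures, the area ratio equals the square of the side ratio.
Side ratio (the first triangle to the second triangle) = 3:4, so area ratio = 3^2:4^2 = 9:16.
If the area of the first triangle is 54, then the area of the second triangle = 54 * (16/9) = 96.

96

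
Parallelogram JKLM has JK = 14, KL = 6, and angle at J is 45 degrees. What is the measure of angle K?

Opposite sides of a parallelogram are parallel, so consecutive angles form co-interior angles on a transversal.
Co-interior angles sum to 180°, giving angle K = 180 - 45 = 135 degrees.

135 degrees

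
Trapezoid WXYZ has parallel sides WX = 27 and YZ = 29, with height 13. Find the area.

A trapezoid's area equals the midsegment times the height.
The midsegment is (27 + 29) / 2 = 28.
Area = 28 * 13 = 364.

364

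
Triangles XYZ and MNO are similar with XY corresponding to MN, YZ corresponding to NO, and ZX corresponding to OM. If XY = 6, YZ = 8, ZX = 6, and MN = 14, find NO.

Since the triangles are similar, the ratio of corresponding sides is constant.
Scale factor k = MN / XY = 14 / 6 = 7/3
NO = k * YZ = 7/3 * 8 = 56/3

56/3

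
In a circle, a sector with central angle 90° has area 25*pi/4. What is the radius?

The sector covers 90°/360° = 1/4 of the full circle.
Full circle area = 25*pi/4 / 1/4 = 25*pi.
Since full area = πr², we get r² = 25*pi/π = 25, so r = 5.

5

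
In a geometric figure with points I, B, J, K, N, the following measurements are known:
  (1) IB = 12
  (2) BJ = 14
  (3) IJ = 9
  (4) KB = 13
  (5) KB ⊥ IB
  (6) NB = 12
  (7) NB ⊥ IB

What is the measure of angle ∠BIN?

Step 1: By the law of cosines on triangle IBN: IN² = 12² + 12² − 2·12·12·cos(90°) = 288, so IN = 12·√2.
Step 2: By the inverse law of cosines on triangle BIN: cos(∠BIN) = (12² + (12·√2)² − 12²) / (2·12·12·√2) = 288/407.29 = 0.7071, so ∠BIN = 45°.

Therefore, the measure of angle ∠BIN = 45°.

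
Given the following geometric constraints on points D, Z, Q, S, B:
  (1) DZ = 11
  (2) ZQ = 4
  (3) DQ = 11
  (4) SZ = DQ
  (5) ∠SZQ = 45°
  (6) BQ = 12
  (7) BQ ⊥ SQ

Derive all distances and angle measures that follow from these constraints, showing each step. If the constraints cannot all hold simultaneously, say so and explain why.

The constraints are consistent.

From the given relations:
  SZ = DQ = 11

Step 1: From QZ = 4, ZS = 11, and ∠QZS = 45°, by the law of cosines:
  QS² = QZ² + ZS² - 2·QZ·ZS·cos(45°) = 16 + 121 - 62.23 = 74.77
  QS ≈ 8.65

Step 2: From DQ = 11, DZ = 11, QZ = 4, by the inverse law of cosines:
  cos(∠QDZ) = (DQ² + DZ² - QZ²) / (2·DQ·DZ)
  ∠QDZ = 20.95°

Step 3: From ZD = 11, ZQ = 4, DQ = 11, by the inverse law of cosines:
  cos(∠DZQ) = (ZD² + ZQ² - DQ²) / (2·ZD·ZQ)
  ∠DZQ = 79.52°

Step 4: From QD = 11, QZ = 4, DZ = 11, by the inverse law of cosines:
  cos(∠DQZ) = (QD² + QZ² - DZ²) / (2·QD·QZ)
  ∠DQZ = 79.52°

Step 5: From SQ = 8.65, QB = 12, and ∠SQB = 90°, by the law of cosines:
  SB² = SQ² + QB² - 2·SQ·QB·cos(90°) = 74.77 + 144 - 0 = 218.8
  SB ≈ 14.79

Step 6: From QS = 8.65, QZ = 4, SZ = 11, by the inverse law of cosines:
  cos(∠SQZ) = (QS² + QZ² - SZ²) / (2·QS·QZ)
  ∠SQZ = 115.91°

Step 7: From SQ = 8.65, SZ = 11, QZ = 4, by the inverse law of cosines:
  cos(∠QSZ) = (SQ² + SZ² - QZ²) / (2·SQ·SZ)
  ∠QSZ = 19.09°

Step 8: From SB = 14.79, SQ = 8.65, BQ = 12, by the inverse law of cosines:
  cos(∠BSQ) = (SB² + SQ² - BQ²) / (2·SB·SQ)
  ∠BSQ = 54.22°

Step 9: From BQ = 12, BS = 14.79, QS = 8.65, by the inverse law of cosines:
  cos(∠QBS) = (BQ² + BS² - QS²) / (2·BQ·BS)
  ∠QBS = 35.78°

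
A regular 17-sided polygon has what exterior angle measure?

Each exterior angle of a regular n-gon is 360 / n.
For n = 17: 360 / 17 = 360/17 degrees.

360/17 degrees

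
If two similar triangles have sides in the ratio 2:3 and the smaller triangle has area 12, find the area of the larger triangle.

The ratio of areas of similar triangles = (side ratio)^2.
Side ratio = 2:3, so area ratio = 4:9.
Area of the larger triangle / Area of the smaller triangle = 9/4
Area of the larger triangle = 12 * 9/4 = 27

27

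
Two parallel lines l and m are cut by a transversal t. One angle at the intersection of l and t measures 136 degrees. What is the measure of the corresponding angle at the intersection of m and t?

When a transversal crosses parallel lines, angles in the same position at each intersection are called corresponding angles.
These are always equal, so the answer is 136 degrees.

136 degrees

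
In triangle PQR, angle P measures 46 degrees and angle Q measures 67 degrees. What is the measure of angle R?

Let angle R = x. Then 46 + 67 + x = 180.
x = 180 - 113 = 67 degrees.

67 degrees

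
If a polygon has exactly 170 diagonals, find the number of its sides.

Using d = n(n - 3)/2, we solve 170 = n(n - 3)/2.
So n(n - 3) = 340.
Testing n = 20: 20 * 17 = 340 = 340. Correct.
The polygon has 20 sides.

20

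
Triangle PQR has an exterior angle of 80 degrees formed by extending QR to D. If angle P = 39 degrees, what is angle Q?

angle Q = 80 - 39 = 41 degrees (exterior angle theorem).

41 degrees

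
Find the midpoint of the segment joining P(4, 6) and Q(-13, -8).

The midpoint is the average of the coordinates:
x: (4 + -13)/2 = -9/2
y: (6 + -8)/2 = -1
Midpoint = (-9/2, -1)

(-9/2, -1)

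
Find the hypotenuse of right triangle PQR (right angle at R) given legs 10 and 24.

PQ = sqrt(10^2 + 24^2) = sqrt(676) = 26

26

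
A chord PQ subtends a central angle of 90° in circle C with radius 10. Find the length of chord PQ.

Drop a perpendicular from the center to the chord, bisecting both the chord and the central angle.
Each half-chord = r sin(θ/2) = 10 sin(45°).
The full chord = 2 × 10 × sin(45°) = 10*sqrt(2).

10*sqrt(2)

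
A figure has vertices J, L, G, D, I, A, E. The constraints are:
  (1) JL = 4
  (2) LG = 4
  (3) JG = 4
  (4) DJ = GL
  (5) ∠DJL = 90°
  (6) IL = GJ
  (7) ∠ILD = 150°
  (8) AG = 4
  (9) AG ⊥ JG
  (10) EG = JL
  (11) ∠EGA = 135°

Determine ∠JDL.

From the given relations: DJ = GL = 4.
Step 1: By the law of cosines on triangle DJL: DL² = 4² + 4² − 2·4·4·cos(90°) = 32, so DL = 4·√2.
Step 2: By the inverse law of cosines on triangle JDL: cos(∠JDL) = (4² + (4·√2)² − 4²) / (2·4·4·√2) = 32/45.25 = 0.7071, so ∠JDL = 45°.

Therefore, the measure of angle ∠JDL = 45°.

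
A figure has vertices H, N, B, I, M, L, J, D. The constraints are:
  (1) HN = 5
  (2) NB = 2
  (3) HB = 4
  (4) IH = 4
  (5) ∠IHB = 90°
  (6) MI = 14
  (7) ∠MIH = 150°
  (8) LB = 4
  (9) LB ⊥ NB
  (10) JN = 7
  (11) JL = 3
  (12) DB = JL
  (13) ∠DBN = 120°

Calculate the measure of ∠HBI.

Step 1: By the law of cosines on triangle BHI: BI² = 4² + 4² − 2·4·4·cos(90°) = 32, so BI = 4·√2.
Step 2: By the inverse law of cosines on triangle HBI: cos(∠HBI) = (4² + (4·√2)² − 4²) / (2·4·4·√2) = 32/45.25 = 0.7071, so ∠HBI = 45°.

Therefore, the measure of angle ∠HBI = 45°.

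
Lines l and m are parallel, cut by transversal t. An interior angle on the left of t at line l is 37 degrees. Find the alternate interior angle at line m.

Alternate interior angles are equal: 37 degrees.

37 degrees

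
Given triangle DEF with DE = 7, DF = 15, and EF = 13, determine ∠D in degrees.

By the inverse law of cosines: cos(D) = (DE² + DF² - EF²) / (2 × DE × DF)
cos(D) = (7² + 15² - (13)²) / (2 × 7 × 15)
cos(D) = (49 + 225 - (169)) / 210
cos(D) = 1/2
D = arccos(1/2) = 60°

60°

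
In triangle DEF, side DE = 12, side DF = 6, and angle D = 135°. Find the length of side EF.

When two sides and the included angle are known, the law of cosines gives the third side.
c^2 = a^2 + b^2 - 2ab cos(C) generalizes the Pythagorean theorem to non-right triangles.
Here: EF^2 = 144 + 36 - 144*(-sqrt(2)/2) = 72*sqrt(2) + 180
EF = 6*sqrt(2*sqrt(2) + 5)

6*sqrt(2*sqrt(2) + 5)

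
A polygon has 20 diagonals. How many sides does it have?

Using d = n(n - 3)/2, we solve 20 = n(n - 3)/2.
So n(n - 3) = 40.
Testing n = 8: 8 * 5 = 40 = 40. Correct.
The polygon has 8 sides.

8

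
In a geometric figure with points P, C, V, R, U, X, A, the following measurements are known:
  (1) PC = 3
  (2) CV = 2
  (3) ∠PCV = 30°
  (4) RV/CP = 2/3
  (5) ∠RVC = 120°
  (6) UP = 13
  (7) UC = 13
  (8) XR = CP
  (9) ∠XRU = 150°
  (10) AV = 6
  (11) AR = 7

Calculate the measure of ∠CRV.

From the given relations: RV = 2/3·CP = 2/3·3 = 2.
Step 1: By the law of cosines on triangle RVC: RC² = 2² + 2² − 2·2·2·cos(120°) = 12, so RC = 2·√3.
Step 2: By the inverse law of cosines on triangle CRV: cos(∠CRV) = ((2·√3)² + 2² − 2²) / (2·2·√3·2) = 12/13.86 = 0.866, so ∠CRV = 30°.

Therefore, the measure of angle ∠CRV = 30°.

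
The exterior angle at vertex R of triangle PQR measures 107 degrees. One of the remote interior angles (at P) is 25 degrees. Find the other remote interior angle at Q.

By the exterior angle theorem: exterior angle = sum of remote interior angles.
107 = 25 + angle Q
angle Q = 107 - 25 = 82 degrees

82 degrees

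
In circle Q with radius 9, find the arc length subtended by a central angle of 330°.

Arc length = 2πr × θ/360
= 2π × 9 × 11/12
= 33*pi/2

33*pi/2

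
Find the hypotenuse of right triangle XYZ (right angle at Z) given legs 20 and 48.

XY = sqrt(20^2 + 48^2) = sqrt(2704) = 52

52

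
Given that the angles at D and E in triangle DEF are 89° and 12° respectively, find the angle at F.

angle F = 180 - 89 - 12 = 79 degrees.

79 degrees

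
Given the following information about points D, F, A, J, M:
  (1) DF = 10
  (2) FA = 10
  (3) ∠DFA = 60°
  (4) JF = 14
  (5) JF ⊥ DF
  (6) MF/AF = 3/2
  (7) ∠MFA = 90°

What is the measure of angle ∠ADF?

Step 1: By the law of cosines on triangle DFA: DA² = 10² + 10² − 2·10·10·cos(60°) = 100, so DA = 10.
Step 2: By the inverse law of cosines on triangle ADF: cos(∠ADF) = (10² + 10² − 10²) / (2·10·10) = 100/200 = 0.5, so ∠ADF = 60°.

Therefore, the measure of angle ∠ADF = 60°.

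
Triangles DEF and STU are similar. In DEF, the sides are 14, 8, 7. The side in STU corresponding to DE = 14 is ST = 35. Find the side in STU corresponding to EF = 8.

Since the triangles are similar, the ratio of corresponding sides is constant.
Scale factor k = ST / DE = 35 / 14 = 5/2
TU = k * EF = 5/2 * 8 = 20

20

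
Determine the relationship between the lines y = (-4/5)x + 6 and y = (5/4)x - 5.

Slope of line 1: m1 = -4/5
Slope of line 2: m2 = 5/4
m1 * m2 = -1, so perpendicular.

Perpendicular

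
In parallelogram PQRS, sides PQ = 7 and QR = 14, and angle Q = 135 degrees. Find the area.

Area = 7 * 14 * sin(135°) = 98 * sqrt(2)/2 = 49*sqrt(2)

49*sqrt(2)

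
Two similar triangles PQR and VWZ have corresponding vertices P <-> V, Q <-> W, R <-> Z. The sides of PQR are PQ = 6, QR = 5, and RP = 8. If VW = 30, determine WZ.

Similar triangles have proportional sides. Setting up the proportion:
VW / PQ = WZ / QR
30 / 6 = WZ / 5
WZ = 5 * 30 / 6 = 25.

25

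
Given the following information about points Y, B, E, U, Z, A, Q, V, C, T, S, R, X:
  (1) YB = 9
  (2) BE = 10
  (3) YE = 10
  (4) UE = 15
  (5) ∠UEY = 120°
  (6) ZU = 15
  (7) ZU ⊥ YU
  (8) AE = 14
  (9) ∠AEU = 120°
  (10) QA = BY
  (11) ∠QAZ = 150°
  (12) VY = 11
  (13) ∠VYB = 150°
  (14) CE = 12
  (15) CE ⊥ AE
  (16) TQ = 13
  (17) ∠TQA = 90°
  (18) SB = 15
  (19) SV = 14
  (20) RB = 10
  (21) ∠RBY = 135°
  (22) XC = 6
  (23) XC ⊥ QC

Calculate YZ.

Step 1: By the law of cosines on triangle UEY: UY² = 15² + 10² − 2·15·10·cos(120°) = 475, so UY = 5·√19.
Step 2: By the law of cosines on triangle YUZ: YZ² = (5·√19)² + 15² − 2·5·√19·15·cos(90°) = 700, so YZ = 10·√7.

Therefore, the length of YZ = 10·√7.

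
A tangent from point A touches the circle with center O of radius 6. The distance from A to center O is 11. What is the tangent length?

The tangent, radius, and line from the external point to the center form a right triangle.
The right angle is where the tangent meets the radius.
By the Pythagorean theorem: tangent² + 6² = 11²
tangent² = 121 - 36 = 85
tangent = sqrt(85)

sqrt(85)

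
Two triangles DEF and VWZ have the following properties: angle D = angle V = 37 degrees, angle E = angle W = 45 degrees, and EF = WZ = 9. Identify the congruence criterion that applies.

The given information provides:
angle D = angle V = 37 degrees, angle E = angle W = 45 degrees, and EF = WZ = 9
This matches the AAS congruence theorem.
Two pairs of corresponding angles and a non-included side are equal (Angle-Angle-Side).

AAS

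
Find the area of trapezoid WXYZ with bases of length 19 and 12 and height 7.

Area of a trapezoid = (base1 + base2) * height / 2
Area = (19 + 12) * 7 / 2
Area = 31 * 7 / 2
Area = 217 / 2
Area = 217/2

217/2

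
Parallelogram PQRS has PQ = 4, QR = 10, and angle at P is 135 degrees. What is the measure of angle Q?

In a parallelogram, consecutive angles are supplementary (sum to 180°).
angle Q = 180 - angle P
angle Q = 180 - 135
angle Q = 45 degrees

45 degrees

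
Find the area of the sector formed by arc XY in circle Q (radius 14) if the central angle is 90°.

The full circle has area πr² = π(14)² = 196*pi.
The sector covers 90° out of 360°, a fraction of 1/4.
Sector area = 196*pi × 1/4 = 49*pi.

49*pi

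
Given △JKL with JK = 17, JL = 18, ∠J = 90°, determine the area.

When two sides and the included angle are known, the area formula is (1/2)ab sin(C).
The height from one side to the opposite vertex is 18 sin(90°) = 18.
Area = (1/2) * 17 * 18 = 153.

153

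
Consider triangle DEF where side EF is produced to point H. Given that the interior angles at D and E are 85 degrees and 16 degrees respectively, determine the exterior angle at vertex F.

Exterior angle = 85 + 16 = 101 degrees (exterior angle theorem).

101 degrees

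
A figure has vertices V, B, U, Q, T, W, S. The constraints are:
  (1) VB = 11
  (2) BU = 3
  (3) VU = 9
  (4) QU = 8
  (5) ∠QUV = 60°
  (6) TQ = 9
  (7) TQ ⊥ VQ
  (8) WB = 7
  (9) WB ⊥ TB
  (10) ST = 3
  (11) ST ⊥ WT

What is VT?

Step 1: By the law of cosines on triangle VUQ: VQ² = 9² + 8² − 2·9·8·cos(60°) = 73, so VQ = √73.
Step 2: By the law of cosines on triangle VQT: VT² = √73² + 9² − 2·√73·9·cos(90°) = 154, so VT = √154.

Therefore, the length of VT = √154.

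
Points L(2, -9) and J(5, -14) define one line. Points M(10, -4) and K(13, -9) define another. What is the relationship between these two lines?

Slope of line 1: m1 = (-14 - -9)/(5 - 2) = -5/3 = -5/3
Slope of line 2: m2 = (-9 - -4)/(13 - 10) = -5/3 = -5/3
m1 = m2, so the lines are parallel.

Parallel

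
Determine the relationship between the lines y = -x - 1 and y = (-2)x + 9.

Slope of line 1: m1 = -1
Slope of line 2: m2 = -2
For parallel lines we need equal slopes: -1 != -2.
For perpendicular lines we need m1*m2 = -1: (-1)(-2) = 2 != -1.
Since neither condition holds, the lines are neither parallel nor perpendicular.

Neither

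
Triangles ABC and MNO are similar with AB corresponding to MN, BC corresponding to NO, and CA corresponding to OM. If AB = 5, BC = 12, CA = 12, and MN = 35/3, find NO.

k = 35/3/5 = 7/3. NO = 7/3 * 12 = 28.

28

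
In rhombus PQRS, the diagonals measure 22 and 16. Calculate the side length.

Half-diagonals are 11 and 8. side = sqrt(11^2 + 8^2) = sqrt(185)

sqrt(185)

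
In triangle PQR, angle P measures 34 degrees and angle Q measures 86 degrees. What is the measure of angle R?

angle R = 180 - 34 - 86 = 60 degrees.

60 degrees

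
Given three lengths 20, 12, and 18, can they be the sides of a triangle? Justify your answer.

Yes.
The triangle inequality requires that the sum of any two sides exceeds the third.
Here 12 + 18 = 30 > 20, so the condition is met.

Yes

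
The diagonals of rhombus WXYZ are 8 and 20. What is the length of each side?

The diagonals of a rhombus bisect each other at right angles.
Half-diagonals: 8/2 = 4 and 20/2 = 10
side = sqrt(4^2 + 10^2)
side = sqrt(16 + 100)
side = sqrt(116) = 2*sqrt(29)

2*sqrt(29)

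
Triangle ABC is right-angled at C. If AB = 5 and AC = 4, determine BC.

By the Pythagorean theorem: BC^2 = AB^2 - AC^2
BC^2 = 5^2 - 4^2 = 25 - 16 = 9
BC = sqrt(9) = 3

3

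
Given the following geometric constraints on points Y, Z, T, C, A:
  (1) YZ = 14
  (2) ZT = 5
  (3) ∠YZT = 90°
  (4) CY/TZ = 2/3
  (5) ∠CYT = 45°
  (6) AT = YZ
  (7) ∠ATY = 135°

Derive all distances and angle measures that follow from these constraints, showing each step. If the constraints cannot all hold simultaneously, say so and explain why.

The constraints are consistent.

From the given relations:
  CY = 2/3·TZ = 2/3·5 ≈ 3.33
  AT = YZ = 14

Step 1: From YZ = 14, ZT = 5, and ∠YZT = 90°, by the law of cosines:
  YT² = YZ² + ZT² - 2·YZ·ZT·cos(90°) = 196 + 25 - 0 = 221
  YT ≈ 14.87

Step 2: From YT = 14.87, TA = 14, and ∠YTA = 135°, by the law of cosines:
  YA² = YT² + TA² - 2·YT·TA·cos(135°) = 221 + 196 + 294.3 = 711.3
  YA ≈ 26.67

Step 3: From TY = 14.87, YC = 3.33, and ∠TYC = 45°, by the law of cosines:
  TC² = TY² + YC² - 2·TY·YC·cos(45°) = 221 + 11.11 - 70.08 = 162
  TC ≈ 12.73

Step 4: From YT = 14.87, YZ = 14, TZ = 5, by the inverse law of cosines:
  cos(∠TYZ) = (YT² + YZ² - TZ²) / (2·YT·YZ)
  ∠TYZ = 19.65°

Step 5: From TY = 14.87, TZ = 5, YZ = 14, by the inverse law of cosines:
  cos(∠YTZ) = (TY² + TZ² - YZ²) / (2·TY·TZ)
  ∠YTZ = 70.35°

Step 6: From YA = 26.67, YT = 14.87, AT = 14, by the inverse law of cosines:
  cos(∠AYT) = (YA² + YT² - AT²) / (2·YA·YT)
  ∠AYT = 21.79°

Step 7: From TC = 12.73, TY = 14.87, CY = 3.33, by the inverse law of cosines:
  cos(∠CTY) = (TC² + TY² - CY²) / (2·TC·TY)
  ∠CTY = 10.67°

Step 8: From CT = 12.73, CY = 3.33, TY = 14.87, by the inverse law of cosines:
  cos(∠TCY) = (CT² + CY² - TY²) / (2·CT·CY)
  ∠TCY = 124.33°

Step 9: From AT = 14, AY = 26.67, TY = 14.87, by the inverse law of cosines:
  cos(∠TAY) = (AT² + AY² - TY²) / (2·AT·AY)
  ∠TAY = 23.21°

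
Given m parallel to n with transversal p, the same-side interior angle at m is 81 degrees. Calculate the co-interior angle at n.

Co-interior angles sum to 180: 180 - 81 = 99 degrees.

99 degrees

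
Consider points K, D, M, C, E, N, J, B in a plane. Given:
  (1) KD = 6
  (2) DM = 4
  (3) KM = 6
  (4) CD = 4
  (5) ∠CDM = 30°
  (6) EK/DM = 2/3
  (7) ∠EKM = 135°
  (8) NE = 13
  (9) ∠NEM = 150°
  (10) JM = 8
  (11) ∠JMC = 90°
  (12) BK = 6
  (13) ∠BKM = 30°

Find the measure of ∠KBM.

Step 1: By the law of cosines on triangle BKM: BM² = 6² + 6² − 2·6·6·cos(30°) = 9.65, so BM ≈ 3.11.
Step 2: By the inverse law of cosines on triangle KBM: cos(∠KBM) = (6² + 3.11² − 6²) / (2·6·3.11) = 9.65/37.27 = 0.2588, so ∠KBM = 75°.

Therefore, the measure of angle ∠KBM = 75°.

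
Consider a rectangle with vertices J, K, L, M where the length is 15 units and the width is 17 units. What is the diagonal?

Using the Pythagorean theorem:
d² = 15² + 17² = 225 + 289 = 514
d = sqrt(514)

sqrt(514)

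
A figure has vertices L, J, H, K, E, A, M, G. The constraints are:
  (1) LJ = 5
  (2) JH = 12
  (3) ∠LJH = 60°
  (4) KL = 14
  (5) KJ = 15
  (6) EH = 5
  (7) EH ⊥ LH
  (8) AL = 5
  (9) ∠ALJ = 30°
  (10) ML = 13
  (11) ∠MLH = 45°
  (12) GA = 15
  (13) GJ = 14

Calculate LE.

Step 1: By the law of cosines on triangle LJH: LH² = 5² + 12² − 2·5·12·cos(60°) = 109, so LH = √109.
Step 2: By the law of cosines on triangle LHE: LE² = √109² + 5² − 2·√109·5·cos(90°) = 134, so LE = √134.

Therefore, the length of LE = √134.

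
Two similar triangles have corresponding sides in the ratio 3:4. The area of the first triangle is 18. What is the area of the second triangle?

Area ratio = (3/4)^2 = 9/16. Area of the second triangle = 18 * 16/9 = 32.

32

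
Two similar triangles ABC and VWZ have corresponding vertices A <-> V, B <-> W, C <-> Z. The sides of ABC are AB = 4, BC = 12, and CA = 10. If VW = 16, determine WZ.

k = 16/4 = 4. WZ = 4 * 12 = 48.

48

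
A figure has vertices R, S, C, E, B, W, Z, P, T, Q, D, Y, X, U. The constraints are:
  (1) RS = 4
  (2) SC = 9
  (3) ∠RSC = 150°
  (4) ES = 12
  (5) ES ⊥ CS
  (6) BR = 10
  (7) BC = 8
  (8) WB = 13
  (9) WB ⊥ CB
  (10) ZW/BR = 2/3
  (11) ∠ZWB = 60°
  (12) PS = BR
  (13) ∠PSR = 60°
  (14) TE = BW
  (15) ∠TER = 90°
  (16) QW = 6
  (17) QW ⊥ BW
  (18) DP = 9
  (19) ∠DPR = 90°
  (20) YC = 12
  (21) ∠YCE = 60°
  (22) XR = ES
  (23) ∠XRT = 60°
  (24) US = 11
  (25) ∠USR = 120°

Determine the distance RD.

From the given relations: PS = BR = 10.
Step 1: By the law of cosines on triangle PSR: PR² = 10² + 4² − 2·10·4·cos(60°) = 76, so PR = 2·√19.
Step 2: By the law of cosines on triangle RPD: RD² = (2·√19)² + 9² − 2·2·√19·9·cos(90°) = 157, so RD = √157.

Therefore, the length of RD = √157.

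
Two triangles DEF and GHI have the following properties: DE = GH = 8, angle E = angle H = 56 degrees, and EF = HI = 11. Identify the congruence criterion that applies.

The given information matches SAS: Two pairs of corresponding sides and the included angle are equal (Side-Angle-Side).

SAS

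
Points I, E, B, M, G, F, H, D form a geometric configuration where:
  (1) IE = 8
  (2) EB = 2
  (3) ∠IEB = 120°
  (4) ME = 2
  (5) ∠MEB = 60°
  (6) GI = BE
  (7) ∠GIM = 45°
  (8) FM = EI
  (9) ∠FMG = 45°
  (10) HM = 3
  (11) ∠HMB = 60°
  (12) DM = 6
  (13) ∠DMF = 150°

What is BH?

Step 1: By the law of cosines on triangle BEM: BM² = 2² + 2² − 2·2·2·cos(60°) = 4, so BM = 2.
Step 2: By the law of cosines on triangle BMH: BH² = 2² + 3² − 2·2·3·cos(60°) = 7, so BH = √7.

Therefore, the length of BH = √7.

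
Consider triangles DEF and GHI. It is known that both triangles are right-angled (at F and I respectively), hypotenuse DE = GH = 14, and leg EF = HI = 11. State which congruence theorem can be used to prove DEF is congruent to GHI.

The given information provides:
both triangles are right-angled (at F and I respectively), hypotenuse DE = GH = 14, and leg EF = HI = 11
This matches the HL congruence theorem.
The hypotenuse and one leg of two right triangles are equal (Hypotenuse-Leg).

HL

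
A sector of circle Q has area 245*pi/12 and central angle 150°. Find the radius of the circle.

The sector covers 150°/360° = 5/12 of the full circle.
Full circle area = 245*pi/12 / 5/12 = 49*pi.
Since full area = πr², we get r² = 49*pi/π = 49, so r = 7.

7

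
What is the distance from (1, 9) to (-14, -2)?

d = sqrt((-15)^2 + (-11)^2) = sqrt(346)

sqrt(346)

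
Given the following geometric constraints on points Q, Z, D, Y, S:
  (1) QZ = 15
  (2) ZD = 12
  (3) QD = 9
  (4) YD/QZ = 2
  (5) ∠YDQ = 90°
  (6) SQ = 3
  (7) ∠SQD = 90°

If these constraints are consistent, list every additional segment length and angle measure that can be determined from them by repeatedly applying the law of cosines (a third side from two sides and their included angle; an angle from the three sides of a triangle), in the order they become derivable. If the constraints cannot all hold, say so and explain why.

The constraints are consistent. Derivable facts, in order:
After 1 step:
- DS = 3·√10
- QY = 3·√109
- ∠DQZ = 53.13°
- ∠DZQ = 36.87°
- ∠QDZ = 90°
After 2 steps:
- ∠DQY = 73.3°
- ∠DSQ = 71.57°
- ∠DYQ = 16.7°
- ∠QDS = 18.43°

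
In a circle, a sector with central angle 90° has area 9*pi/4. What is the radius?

Sector area A = πr² × θ/360, so r² = 360A / (πθ).
r² = 360 × 9*pi/4 / (π × 90)
r² = 9
r = 3

3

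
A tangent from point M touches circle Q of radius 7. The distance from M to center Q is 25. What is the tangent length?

tangent = √(d² - r²) = √(25² - 7²) = √(625 - 49) = √576 = 24

24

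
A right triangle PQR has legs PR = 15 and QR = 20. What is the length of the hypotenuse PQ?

In a right triangle, the square of the hypotenuse equals the sum of the squares of the two legs.
The legs are 15 and 20, so the hypotenuse = sqrt(225 + 400) = sqrt(625) = 25.

25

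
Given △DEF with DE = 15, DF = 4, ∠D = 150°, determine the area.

Area = (1/2)(15)(4) sin(150°) = (1/2)(15)(4)(1/2) = 15

15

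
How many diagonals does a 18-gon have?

Each of the 18 vertices connects to 15 non-adjacent vertices via diagonals.
Total connections = 18 × 15 = 270, but each diagonal is counted twice.
Number of diagonals = 270 / 2 = 135.

135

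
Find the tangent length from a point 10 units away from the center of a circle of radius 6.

Let T be the point of tangency. Then CT ⊥ XT (radius ⊥ tangent).
In right triangle CTX: CX² = CT² + XT²
10² = 6² + XT²
XT² = 64, XT = 8

8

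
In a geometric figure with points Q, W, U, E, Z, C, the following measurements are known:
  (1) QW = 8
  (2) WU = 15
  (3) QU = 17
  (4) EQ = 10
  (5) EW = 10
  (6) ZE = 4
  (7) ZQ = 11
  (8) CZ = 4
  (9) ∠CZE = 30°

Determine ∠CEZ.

Step 1: By the law of cosines on triangle EZC: EC² = 4² + 4² − 2·4·4·cos(30°) = 4.29, so EC ≈ 2.07.
Step 2: By the inverse law of cosines on triangle CEZ: cos(∠CEZ) = (2.07² + 4² − 4²) / (2·2.07·4) = 4.29/16.56 = 0.2588, so ∠CEZ = 75°.

Therefore, the measure of angle ∠CEZ = 75°.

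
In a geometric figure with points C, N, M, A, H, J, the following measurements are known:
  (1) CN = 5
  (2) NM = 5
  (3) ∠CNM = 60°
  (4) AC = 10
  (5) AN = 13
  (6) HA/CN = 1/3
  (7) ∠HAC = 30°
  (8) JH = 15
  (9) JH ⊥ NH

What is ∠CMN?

Step 1: By the law of cosines on triangle MNC: MC² = 5² + 5² − 2·5·5·cos(60°) = 25, so MC = 5.
Step 2: By the inverse law of cosines on triangle CMN: cos(∠CMN) = (5² + 5² − 5²) / (2·5·5) = 25/50 = 0.5, so ∠CMN = 60°.

Therefore, the measure of angle ∠CMN = 60°.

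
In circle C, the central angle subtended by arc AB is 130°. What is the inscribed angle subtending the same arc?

An inscribed angle intercepts an arc from a point on the circle, while the central angle intercepts the same arc from the center.
The inscribed angle is always half the central angle: 130° / 2 = 65°.

65°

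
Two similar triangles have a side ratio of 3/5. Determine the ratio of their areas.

The ratio of areas of similar triangles equals the square of the side ratio.
Side ratio = 3:5
Area ratio = (3/5)^2 = 9/25 = 9:25

9:25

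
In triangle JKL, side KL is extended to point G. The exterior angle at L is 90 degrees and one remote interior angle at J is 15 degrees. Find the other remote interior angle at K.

The exterior angle theorem states that an exterior angle equals the sum of the two non-adjacent interior angles.
So 90 = 15 + angle K, which gives angle K = 90 - 15 = 75 degrees.

75 degrees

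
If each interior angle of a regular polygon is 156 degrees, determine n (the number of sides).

Exterior angle = 180 - 156 = 24. n = 360 / 24 = 15.

15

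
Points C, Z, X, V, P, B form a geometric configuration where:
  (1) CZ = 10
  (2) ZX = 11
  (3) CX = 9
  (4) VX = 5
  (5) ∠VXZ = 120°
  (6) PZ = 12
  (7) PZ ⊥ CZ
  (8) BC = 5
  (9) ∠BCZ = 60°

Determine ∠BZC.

Step 1: By the law of cosines on triangle ZCB: ZB² = 10² + 5² − 2·10·5·cos(60°) = 75, so ZB = 5·√3.
Step 2: By the inverse law of cosines on triangle BZC: cos(∠BZC) = ((5·√3)² + 10² − 5²) / (2·5·√3·10) = 150/173.21 = 0.866, so ∠BZC = 30°.

Therefore, the measure of angle ∠BZC = 30°.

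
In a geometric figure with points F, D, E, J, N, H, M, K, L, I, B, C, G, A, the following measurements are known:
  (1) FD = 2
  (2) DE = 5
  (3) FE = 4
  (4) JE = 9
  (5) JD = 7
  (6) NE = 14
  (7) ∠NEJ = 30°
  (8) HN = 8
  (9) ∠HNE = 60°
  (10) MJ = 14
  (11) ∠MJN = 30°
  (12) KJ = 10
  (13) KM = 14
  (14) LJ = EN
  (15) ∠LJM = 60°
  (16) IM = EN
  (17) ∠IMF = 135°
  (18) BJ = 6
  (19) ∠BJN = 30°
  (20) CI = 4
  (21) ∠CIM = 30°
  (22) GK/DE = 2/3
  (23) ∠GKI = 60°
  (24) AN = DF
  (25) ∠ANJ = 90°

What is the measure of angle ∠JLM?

From the given relations: LJ = EN = 14.
Step 1: By the law of cosines on triangle LJM: LM² = 14² + 14² − 2·14·14·cos(60°) = 196, so LM = 14.
Step 2: By the inverse law of cosines on triangle JLM: cos(∠JLM) = (14² + 14² − 14²) / (2·14·14) = 196/392 = 0.5, so ∠JLM = 60°.

Therefore, the measure of angle ∠JLM = 60°.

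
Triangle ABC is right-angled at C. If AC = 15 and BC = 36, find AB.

In a right triangle, the square of the hypotenuse equals the sum of the squares of the two legs.
The legs are 15 and 36, so the hypotenuse = sqrt(225 + 1296) = sqrt(1521) = 39.

39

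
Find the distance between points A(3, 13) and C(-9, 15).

The horizontal distance is |-9 - 3| = 12 and the vertical distance is |15 - 13| = 2.
By the Pythagorean theorem, d = sqrt(12^2 + 2^2) = sqrt(148) = 2*sqrt(37).

2*sqrt(37)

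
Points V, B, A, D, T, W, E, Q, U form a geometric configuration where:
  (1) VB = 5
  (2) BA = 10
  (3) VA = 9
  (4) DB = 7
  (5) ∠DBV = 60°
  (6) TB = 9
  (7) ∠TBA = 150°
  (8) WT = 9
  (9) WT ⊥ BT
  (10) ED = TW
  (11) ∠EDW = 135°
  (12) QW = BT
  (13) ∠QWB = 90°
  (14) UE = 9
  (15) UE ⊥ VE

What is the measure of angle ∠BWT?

Step 1: By the law of cosines on triangle WTB: WB² = 9² + 9² − 2·9·9·cos(90°) = 162, so WB = 9·√2.
Step 2: By the inverse law of cosines on triangle BWT: cos(∠BWT) = ((9·√2)² + 9² − 9²) / (2·9·√2·9) = 162/229.1 = 0.7071, so ∠BWT = 45°.

Therefore, the measure of angle ∠BWT = 45°.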